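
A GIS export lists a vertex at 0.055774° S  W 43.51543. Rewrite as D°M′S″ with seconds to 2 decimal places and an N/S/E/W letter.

0°03′20.79″ S, 43°30′55.55″ W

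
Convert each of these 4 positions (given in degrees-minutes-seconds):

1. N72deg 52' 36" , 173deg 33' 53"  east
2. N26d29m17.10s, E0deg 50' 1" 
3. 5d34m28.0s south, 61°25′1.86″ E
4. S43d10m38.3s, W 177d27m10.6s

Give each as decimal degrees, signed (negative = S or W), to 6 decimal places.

Point 1:
  φ: 52′ + 36″ = 52.60000′; 72 + 52.60000/60 = 72.8766667
  N ⇒ keep positive
  Longitude: 33′ + 53″ = 33.88333′; 173 + 33.88333/60 = 173.5647222
  E → positive
Point 2:
  Lat: 26° + 29/60 + 17.1/3600 = 26 + 0.483333 + 0.004750 = 26.4880833
  N ⇒ keep positive
  Lon: 0° + 50/60 + 1/3600 = 0 + 0.833333 + 0.000278 = 0.8336111
  E ⇒ keep positive
Point 3:
  Lat: 34′ + 28″ = 34.46667′; 5 + 34.46667/60 = 5.5744444
  S ⇒ negate
  Lon: 61 + 25/60 + 1.86/3600 = 61.4171833
  E → positive
Point 4:
  φ: 43 + 10/60 + 38.3/3600 = 43.1773056
  hemisphere S, so the sign is −
  λ: 177° + 27/60 + 10.6/3600 = 177 + 0.450000 + 0.002944 = 177.4529444
  W → negative

1. 72.876667, 173.564722
2. 26.488083, 0.833611
3. -5.574444, 61.417183
4. -43.177306, -177.452944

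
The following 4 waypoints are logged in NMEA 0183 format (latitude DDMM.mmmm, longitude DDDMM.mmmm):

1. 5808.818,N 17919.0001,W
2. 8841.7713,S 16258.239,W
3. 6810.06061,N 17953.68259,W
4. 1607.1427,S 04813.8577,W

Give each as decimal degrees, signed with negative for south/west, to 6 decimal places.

1. 58.146967, -179.316668
2. -88.696188, -162.970650
3. 68.167677, -179.894710
4. -16.119045, -48.230962

Point 1:
  φ: split at 2 digits → 58° and 8.818′; 58 + 8.818/60 = 58.1469667
  N → positive
  Lon: degrees = first 3 digits = 179, minutes = 19.0001; 179 + 19.0001/60 = 179.3166683
  W → negative
Point 2:
  Latitude: degrees = first 2 digits = 88, minutes = 41.7713; 88 + 41.7713/60 = 88.6961883
  S ⇒ negate
  Lon: split at 3 digits → 162° and 58.239′; 162 + 58.239/60 = 162.9706500
  W → negative
Point 3:
  Lat: split at 2 digits → 68° and 10.06061′; 68 + 10.06061/60 = 68.1676768
  N → positive
  λ: degrees = first 3 digits = 179, minutes = 53.68259; 179 + 53.68259/60 = 179.8947098
  hemisphere W, so the sign is −
Point 4:
  Latitude: split at 2 digits → 16° and 7.1427′; 16 + 7.1427/60 = 16.1190450
  S → negative
  Lon: degrees = first 3 digits = 48, minutes = 13.8577; 48 + 13.8577/60 = 48.2309617
  W → negative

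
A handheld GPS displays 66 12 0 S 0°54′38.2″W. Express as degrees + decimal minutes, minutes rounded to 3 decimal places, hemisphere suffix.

φ: seconds/60 = 0.00000; minutes = 12 + 0.00000 = 12.00000
λ: 54 + 38.2/60 = 54.63667′

66° 12.000′ S, 0° 54.637′ W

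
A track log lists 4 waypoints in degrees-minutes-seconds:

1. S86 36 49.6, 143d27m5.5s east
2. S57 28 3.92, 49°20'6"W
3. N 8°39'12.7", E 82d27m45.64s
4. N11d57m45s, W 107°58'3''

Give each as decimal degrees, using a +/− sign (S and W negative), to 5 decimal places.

Point 1:
  Lat: 36′ + 49.6″ = 36.82667′; 86 + 36.82667/60 = 86.613778
  S ⇒ negate
  Lon: 143 + 27/60 + 5.5/3600 = 143.451528
  E ⇒ keep positive
Point 2:
  Lat: 28′ + 3.92″ = 28.06533′; 57 + 28.06533/60 = 57.467756
  hemisphere S, so the sign is −
  Longitude: 49 + 20/60 + 6/3600 = 49.335000
  W ⇒ negate
Point 3:
  φ: 39′ + 12.7″ = 39.21167′; 8 + 39.21167/60 = 8.653528
  N ⇒ keep positive
  Lon: 82 + 27/60 + 45.64/3600 = 82.462678
  E → positive
Point 4:
  Latitude: 57′ + 45″ = 57.75000′; 11 + 57.75000/60 = 11.962500
  N → positive
  λ: 107° + 58/60 + 3/3600 = 107 + 0.966667 + 0.000833 = 107.967500
  hemisphere W, so the sign is −

1. -86.61378, 143.45153
2. -57.46776, -49.33500
3. 8.65353, 82.46268
4. 11.96250, -107.96750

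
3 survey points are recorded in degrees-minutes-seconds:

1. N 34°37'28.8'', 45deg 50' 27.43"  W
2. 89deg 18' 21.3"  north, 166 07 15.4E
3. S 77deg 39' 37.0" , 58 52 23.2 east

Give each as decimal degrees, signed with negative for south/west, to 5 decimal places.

1. 34.62467, -45.84095
2. 89.30592, 166.12094
3. -77.66028, 58.87311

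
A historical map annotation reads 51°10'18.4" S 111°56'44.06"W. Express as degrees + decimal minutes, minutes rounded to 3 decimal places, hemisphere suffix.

51° 10.307′ S, 111° 56.734′ W

φ: seconds/60 = 0.30667; minutes = 10 + 0.30667 = 10.30667
λ: 56 + 44.06/60 = 56.73433′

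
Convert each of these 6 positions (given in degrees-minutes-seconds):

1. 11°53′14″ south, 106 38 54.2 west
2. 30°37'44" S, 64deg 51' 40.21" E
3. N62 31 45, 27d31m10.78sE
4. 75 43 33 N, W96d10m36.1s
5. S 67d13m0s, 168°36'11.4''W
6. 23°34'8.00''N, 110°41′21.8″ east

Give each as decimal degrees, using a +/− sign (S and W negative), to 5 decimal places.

1. -11.88722, -106.64839
2. -30.62889, 64.86117
3. 62.52917, 27.51966
4. 75.72583, -96.17669
5. -67.21667, -168.60317
6. 23.56889, 110.68939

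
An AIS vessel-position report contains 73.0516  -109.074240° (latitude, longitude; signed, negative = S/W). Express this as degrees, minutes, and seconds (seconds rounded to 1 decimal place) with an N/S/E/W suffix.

73°03′5.8″ N, 109°04′27.3″ W

Lat: whole degrees 73; 3.09600′ → 3′ and 5.760″
Longitude is negative → W; |value| = 109.074240
λ: 0.074240 × 60 = 4.45440′ → 4′, remainder × 60 = 27.264″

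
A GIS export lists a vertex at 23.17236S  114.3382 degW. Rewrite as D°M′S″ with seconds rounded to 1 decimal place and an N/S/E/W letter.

23°10′20.5″ S, 114°20′17.5″ W

Lat: 0.172360° → 10.34160′; 0.34160 × 60 = 20.496″
Lon: 0.338200° → 20.29200′; 0.29200 × 60 = 17.520″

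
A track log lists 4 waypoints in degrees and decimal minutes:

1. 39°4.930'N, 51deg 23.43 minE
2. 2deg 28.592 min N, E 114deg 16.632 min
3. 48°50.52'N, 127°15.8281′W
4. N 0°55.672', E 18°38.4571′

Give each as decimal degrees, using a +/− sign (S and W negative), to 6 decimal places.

Point 1:
  Lat: 4.93′ = 0.082167°; total 39.0821667
  N ⇒ keep positive
  Longitude: 23.43′ = 0.390500°; total 51.3905000
  E → positive
Point 2:
  φ: 28.592′ = 0.476533°; total 2.4765333
  N ⇒ keep positive
  λ: 16.632′ = 0.277200°; total 114.2772000
  E ⇒ keep positive
Point 3:
  φ: 50.52′ = 0.842000°; total 48.8420000
  N ⇒ keep positive
  λ: 15.8281′ = 0.263802°; total 127.2638017
  hemisphere W, so the sign is −
Point 4:
  Lat: 0 + 55.672/60 = 0.9278667
  N ⇒ keep positive
  λ: 18 + 38.4571/60 = 18.6409517
  E ⇒ keep positive

1. 39.082167, 51.390500
2. 2.476533, 114.277200
3. 48.842000, -127.263802
4. 0.927867, 18.640952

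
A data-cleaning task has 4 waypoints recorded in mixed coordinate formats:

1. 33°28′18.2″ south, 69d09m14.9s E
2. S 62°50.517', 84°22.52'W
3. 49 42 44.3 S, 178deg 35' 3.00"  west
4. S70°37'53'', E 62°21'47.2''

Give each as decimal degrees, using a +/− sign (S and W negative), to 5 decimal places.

1. -33.47172, 69.15414
2. -62.84195, -84.37533
3. -49.71231, -178.58417
4. -70.63139, 62.36311

Point 1:
  φ: 33° + 28/60 + 18.2/3600 = 33 + 0.466667 + 0.005056 = 33.471722
  S ⇒ negate
  Longitude: 69 + 9/60 + 14.9/3600 = 69.154139
  E ⇒ keep positive
Point 2:
  Latitude: 50.517′ = 0.841950°; total 62.841950
  S ⇒ negate
  λ: 84 + 22.52/60 = 84.375333
  W ⇒ negate
Point 3:
  Lat: 49 + 42/60 + 44.3/3600 = 49.712306
  S ⇒ negate
  Lon: 178° + 35/60 + 3/3600 = 178 + 0.583333 + 0.000833 = 178.584167
  W → negative
Point 4:
  Latitude: 70 + 37/60 + 53/3600 = 70.631389
  hemisphere S, so the sign is −
  λ: 62° + 21/60 + 47.2/3600 = 62 + 0.350000 + 0.013111 = 62.363111
  E ⇒ keep positive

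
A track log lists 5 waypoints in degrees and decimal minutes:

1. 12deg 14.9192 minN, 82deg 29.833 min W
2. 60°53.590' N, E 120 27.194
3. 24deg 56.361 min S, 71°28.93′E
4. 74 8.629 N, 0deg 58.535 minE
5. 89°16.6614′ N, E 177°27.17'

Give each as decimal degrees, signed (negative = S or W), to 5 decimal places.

1. 12.24865, -82.49722
2. 60.89317, 120.45323
3. -24.93935, 71.48217
4. 74.14382, 0.97558
5. 89.27769, 177.45283

Point 1:
  φ: 12 + 14.9192/60 = 12.248653
  N ⇒ keep positive
  λ: 82 + 29.833/60 = 82.497217
  hemisphere W, so the sign is −
Point 2:
  Lat: 53.59′ = 0.893167°; total 60.893167
  N → positive
  λ: 27.194′ = 0.453233°; total 120.453233
  E → positive
Point 3:
  Latitude: 24 + 56.361/60 = 24.939350
  S ⇒ negate
  Longitude: 28.93′ = 0.482167°; total 71.482167
  E → positive
Point 4:
  Lat: 8.629′ = 0.143817°; total 74.143817
  N ⇒ keep positive
  Longitude: 0 + 58.535/60 = 0.975583
  E ⇒ keep positive
Point 5:
  Lat: 16.6614′ = 0.277690°; total 89.277690
  N ⇒ keep positive
  Longitude: 27.17′ = 0.452833°; total 177.452833
  E → positive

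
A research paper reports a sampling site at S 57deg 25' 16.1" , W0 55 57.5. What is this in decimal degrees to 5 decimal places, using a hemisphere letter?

φ: 57 + 25/60 + 16.1/3600 = 57.421139
λ: 0° + 55/60 + 57.5/3600 = 0 + 0.916667 + 0.015972 = 0.932639

57.42114° S, 0.93264° W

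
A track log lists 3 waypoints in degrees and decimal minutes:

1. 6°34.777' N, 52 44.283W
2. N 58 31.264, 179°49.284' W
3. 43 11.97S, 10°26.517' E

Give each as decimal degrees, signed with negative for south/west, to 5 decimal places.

1. 6.57962, -52.73805
2. 58.52107, -179.82140
3. -43.19950, 10.44195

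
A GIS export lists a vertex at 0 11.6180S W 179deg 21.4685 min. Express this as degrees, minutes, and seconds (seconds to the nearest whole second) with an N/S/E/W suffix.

Lat: fractional minutes 0.61800 × 60 = 37.08″
Lon: 21.46850′ → 21′ and 0.46850 × 60 = 28.11″

0°11′37″ S, 179°21′28″ W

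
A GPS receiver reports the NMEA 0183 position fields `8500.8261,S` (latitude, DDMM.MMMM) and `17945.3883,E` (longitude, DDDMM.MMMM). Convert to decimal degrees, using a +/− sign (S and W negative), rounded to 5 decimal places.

-85.01377, 179.75647

φ: degrees = first 2 digits = 85, minutes = 0.8261; 85 + 0.8261/60 = 85.013768
hemisphere S, so the sign is −
Longitude: degrees = first 3 digits = 179, minutes = 45.3883; 179 + 45.3883/60 = 179.756472
E ⇒ keep positive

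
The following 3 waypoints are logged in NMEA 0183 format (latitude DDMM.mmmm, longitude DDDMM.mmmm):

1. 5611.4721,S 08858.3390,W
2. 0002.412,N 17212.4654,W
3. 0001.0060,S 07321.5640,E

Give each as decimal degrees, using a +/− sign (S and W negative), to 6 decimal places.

1. -56.191202, -88.972317
2. 0.040200, -172.207757
3. -0.016767, 73.359400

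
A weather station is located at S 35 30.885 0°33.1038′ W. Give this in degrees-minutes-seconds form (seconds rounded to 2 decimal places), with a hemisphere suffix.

35°30′53.10″ S, 0°33′6.23″ W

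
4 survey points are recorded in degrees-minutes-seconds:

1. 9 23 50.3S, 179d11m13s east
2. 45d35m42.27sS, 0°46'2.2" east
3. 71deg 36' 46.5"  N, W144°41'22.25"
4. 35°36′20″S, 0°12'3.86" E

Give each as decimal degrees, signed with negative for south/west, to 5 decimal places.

1. -9.39731, 179.18694
2. -45.59508, 0.76728
3. 71.61292, -144.68951
4. -35.60556, 0.20107

Point 1:
  φ: 9° + 23/60 + 50.3/3600 = 9 + 0.383333 + 0.013972 = 9.397306
  S ⇒ negate
  λ: 11′ + 13″ = 11.21667′; 179 + 11.21667/60 = 179.186944
  E ⇒ keep positive
Point 2:
  φ: 45° + 35/60 + 42.27/3600 = 45 + 0.583333 + 0.011742 = 45.595075
  S → negative
  Lon: 0 + 46/60 + 2.2/3600 = 0.767278
  E ⇒ keep positive
Point 3:
  Latitude: 71° + 36/60 + 46.5/3600 = 71 + 0.600000 + 0.012917 = 71.612917
  N ⇒ keep positive
  Longitude: 144° + 41/60 + 22.25/3600 = 144 + 0.683333 + 0.006181 = 144.689514
  W ⇒ negate
Point 4:
  Latitude: 36′ + 20″ = 36.33333′; 35 + 36.33333/60 = 35.605556
  hemisphere S, so the sign is −
  Longitude: 12′ + 3.86″ = 12.06433′; 0 + 12.06433/60 = 0.201072
  E ⇒ keep positive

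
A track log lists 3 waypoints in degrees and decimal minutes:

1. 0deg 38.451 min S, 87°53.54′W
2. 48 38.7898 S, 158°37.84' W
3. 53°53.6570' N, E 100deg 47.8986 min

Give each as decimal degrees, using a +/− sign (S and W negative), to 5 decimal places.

Point 1:
  Latitude: 38.451′ = 0.640850°; total 0.640850
  S ⇒ negate
  Lon: 87 + 53.54/60 = 87.892333
  W → negative
Point 2:
  Latitude: 48 + 38.7898/60 = 48.646497
  S → negative
  Longitude: 158 + 37.84/60 = 158.630667
  W ⇒ negate
Point 3:
  φ: 53.657′ = 0.894283°; total 53.894283
  N ⇒ keep positive
  Longitude: 100 + 47.8986/60 = 100.798310
  E → positive

1. -0.64085, -87.89233
2. -48.64650, -158.63067
3. 53.89428, 100.79831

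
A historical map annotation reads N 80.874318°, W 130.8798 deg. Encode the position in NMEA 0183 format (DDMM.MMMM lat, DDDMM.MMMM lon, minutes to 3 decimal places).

φ: 80° + 0.874318 × 60 = 80° 52.45908′
Lon: 130° + 0.879800 × 60 = 130° 52.78800′

8052.459,N / 13052.788,W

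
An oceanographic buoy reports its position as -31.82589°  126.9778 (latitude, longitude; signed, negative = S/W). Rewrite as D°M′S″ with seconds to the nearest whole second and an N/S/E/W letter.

Latitude is negative → S; |value| = 31.825890
Latitude: 0.825890 × 60 = 49.55340′ → 49′, remainder × 60 = 33.20″
Longitude: whole degrees 126; 58.66800′ → 58′ and 40.08″

31°49′33″ S, 126°58′40″ E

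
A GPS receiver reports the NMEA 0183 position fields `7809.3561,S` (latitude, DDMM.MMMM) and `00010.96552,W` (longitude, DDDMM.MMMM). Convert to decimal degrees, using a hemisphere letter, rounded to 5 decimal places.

φ: split at 2 digits → 78° and 9.3561′; 78 + 9.3561/60 = 78.155935
Longitude: split at 3 digits → 000° and 10.96552′; 0 + 10.96552/60 = 0.182759

78.15594° S, 0.18276° W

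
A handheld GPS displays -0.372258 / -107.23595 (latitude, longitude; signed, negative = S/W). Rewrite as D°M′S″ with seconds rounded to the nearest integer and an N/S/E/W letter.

0°22′20″ S, 107°14′9″ W

Latitude is negative → S; |value| = 0.372258
Latitude: 0.372258° → 22.33548′; 0.33548 × 60 = 20.13″
Longitude is negative → W; |value| = 107.235950
Lon: 0.235950° → 14.15700′; 0.15700 × 60 = 9.42″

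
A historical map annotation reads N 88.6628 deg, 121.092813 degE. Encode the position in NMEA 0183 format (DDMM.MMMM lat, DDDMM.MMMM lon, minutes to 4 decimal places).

8839.7680,N / 12105.5688,E

Latitude: fractional part 0.662800 → 39.768000 minutes
λ: minutes = (121.092813 − 121) × 60 = 5.568780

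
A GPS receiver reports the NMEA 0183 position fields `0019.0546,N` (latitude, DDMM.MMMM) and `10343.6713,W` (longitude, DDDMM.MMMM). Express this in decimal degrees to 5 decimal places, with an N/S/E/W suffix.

0.31758° N, 103.72786° W

φ: degrees = first 2 digits = 0, minutes = 19.0546; 0 + 19.0546/60 = 0.317577
Lon: split at 3 digits → 103° and 43.6713′; 103 + 43.6713/60 = 103.727855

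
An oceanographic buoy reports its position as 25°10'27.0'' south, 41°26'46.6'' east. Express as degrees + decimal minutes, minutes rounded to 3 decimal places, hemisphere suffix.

25° 10.450′ S, 41° 26.777′ E

φ: seconds/60 = 0.45000; minutes = 10 + 0.45000 = 10.45000
λ: seconds/60 = 0.77667; minutes = 26 + 0.77667 = 26.77667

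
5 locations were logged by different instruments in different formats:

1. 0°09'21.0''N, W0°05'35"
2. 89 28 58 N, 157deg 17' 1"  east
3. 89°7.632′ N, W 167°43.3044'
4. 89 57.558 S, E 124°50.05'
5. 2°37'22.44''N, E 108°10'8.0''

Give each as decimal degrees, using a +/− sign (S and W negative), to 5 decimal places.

1. 0.15583, -0.09306
2. 89.48278, 157.28361
3. 89.12720, -167.72174
4. -89.95930, 124.83417
5. 2.62290, 108.16889

Point 1:
  φ: 0 + 9/60 + 21/3600 = 0.155833
  N → positive
  Lon: 0° + 5/60 + 35/3600 = 0 + 0.083333 + 0.009722 = 0.093056
  hemisphere W, so the sign is −
Point 2:
  φ: 28′ + 58″ = 28.96667′; 89 + 28.96667/60 = 89.482778
  N ⇒ keep positive
  Longitude: 17′ + 1″ = 17.01667′; 157 + 17.01667/60 = 157.283611
  E → positive
Point 3:
  Latitude: 7.632′ = 0.127200°; total 89.127200
  N → positive
  λ: 167 + 43.3044/60 = 167.721740
  W → negative
Point 4:
  Latitude: 57.558′ = 0.959300°; total 89.959300
  hemisphere S, so the sign is −
  λ: 124 + 50.05/60 = 124.834167
  E ⇒ keep positive
Point 5:
  φ: 2° + 37/60 + 22.44/3600 = 2 + 0.616667 + 0.006233 = 2.622900
  N → positive
  λ: 108° + 10/60 + 8/3600 = 108 + 0.166667 + 0.002222 = 108.168889
  E ⇒ keep positive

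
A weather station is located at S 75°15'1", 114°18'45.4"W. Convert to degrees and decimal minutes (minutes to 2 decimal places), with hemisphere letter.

Latitude: 15 + 1/60 = 15.0167′
λ: seconds/60 = 0.75667; minutes = 18 + 0.75667 = 18.7567

75° 15.02′ S, 114° 18.76′ W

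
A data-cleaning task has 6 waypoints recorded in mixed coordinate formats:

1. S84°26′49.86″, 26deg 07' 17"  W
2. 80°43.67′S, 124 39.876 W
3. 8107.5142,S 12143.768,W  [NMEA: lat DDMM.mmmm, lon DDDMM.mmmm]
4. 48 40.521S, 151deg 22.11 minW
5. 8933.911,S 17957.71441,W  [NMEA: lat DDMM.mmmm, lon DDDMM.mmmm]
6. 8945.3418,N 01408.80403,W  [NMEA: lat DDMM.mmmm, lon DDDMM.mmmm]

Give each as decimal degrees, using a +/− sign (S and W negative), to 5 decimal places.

1. -84.44718, -26.12139
2. -80.72783, -124.66460
3. -81.12524, -121.72947
4. -48.67535, -151.36850
5. -89.56518, -179.96191
6. 89.75570, -14.14673

Point 1:
  Latitude: 84° + 26/60 + 49.86/3600 = 84 + 0.433333 + 0.013850 = 84.447183
  S → negative
  λ: 7′ + 17″ = 7.28333′; 26 + 7.28333/60 = 26.121389
  W ⇒ negate
Point 2:
  Lat: 80 + 43.67/60 = 80.727833
  S → negative
  Lon: 124 + 39.876/60 = 124.664600
  W ⇒ negate
Point 3:
  φ: split at 2 digits → 81° and 7.5142′; 81 + 7.5142/60 = 81.125237
  hemisphere S, so the sign is −
  Longitude: split at 3 digits → 121° and 43.768′; 121 + 43.768/60 = 121.729467
  hemisphere W, so the sign is −
Point 4:
  Lat: 40.521′ = 0.675350°; total 48.675350
  hemisphere S, so the sign is −
  Lon: 22.11′ = 0.368500°; total 151.368500
  W ⇒ negate
Point 5:
  φ: split at 2 digits → 89° and 33.911′; 89 + 33.911/60 = 89.565183
  hemisphere S, so the sign is −
  Longitude: degrees = first 3 digits = 179, minutes = 57.71441; 179 + 57.71441/60 = 179.961907
  W ⇒ negate
Point 6:
  φ: split at 2 digits → 89° and 45.3418′; 89 + 45.3418/60 = 89.755697
  N ⇒ keep positive
  Lon: split at 3 digits → 014° and 8.80403′; 14 + 8.80403/60 = 14.146734
  W → negative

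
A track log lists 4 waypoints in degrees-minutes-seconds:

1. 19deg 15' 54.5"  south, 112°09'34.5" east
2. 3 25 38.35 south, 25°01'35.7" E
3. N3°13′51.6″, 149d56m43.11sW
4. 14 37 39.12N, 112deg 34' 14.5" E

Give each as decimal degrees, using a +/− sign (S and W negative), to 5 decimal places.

1. -19.26514, 112.15958
2. -3.42732, 25.02658
3. 3.23100, -149.94531
4. 14.62753, 112.57069

Point 1:
  φ: 15′ + 54.5″ = 15.90833′; 19 + 15.90833/60 = 19.265139
  S → negative
  λ: 112° + 9/60 + 34.5/3600 = 112 + 0.150000 + 0.009583 = 112.159583
  E → positive
Point 2:
  Lat: 3 + 25/60 + 38.35/3600 = 3.427319
  S → negative
  Lon: 25 + 1/60 + 35.7/3600 = 25.026583
  E ⇒ keep positive
Point 3:
  Latitude: 3 + 13/60 + 51.6/3600 = 3.231000
  N ⇒ keep positive
  λ: 149 + 56/60 + 43.11/3600 = 149.945308
  W → negative
Point 4:
  Lat: 37′ + 39.12″ = 37.65200′; 14 + 37.65200/60 = 14.627533
  N ⇒ keep positive
  λ: 34′ + 14.5″ = 34.24167′; 112 + 34.24167/60 = 112.570694
  E → positive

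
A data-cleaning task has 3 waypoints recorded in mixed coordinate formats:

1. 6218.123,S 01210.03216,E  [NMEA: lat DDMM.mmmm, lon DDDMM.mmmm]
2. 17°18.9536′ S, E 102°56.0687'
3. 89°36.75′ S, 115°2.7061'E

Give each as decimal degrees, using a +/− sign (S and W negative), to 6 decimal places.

1. -62.302050, 12.167203
2. -17.315893, 102.934478
3. -89.612500, 115.045102

Point 1:
  Latitude: degrees = first 2 digits = 62, minutes = 18.123; 62 + 18.123/60 = 62.3020500
  S → negative
  Lon: split at 3 digits → 012° and 10.03216′; 12 + 10.03216/60 = 12.1672027
  E ⇒ keep positive
Point 2:
  Latitude: 18.9536′ = 0.315893°; total 17.3158933
  S → negative
  λ: 102 + 56.0687/60 = 102.9344783
  E ⇒ keep positive
Point 3:
  φ: 36.75′ = 0.612500°; total 89.6125000
  S ⇒ negate
  λ: 115 + 2.7061/60 = 115.0451017
  E → positive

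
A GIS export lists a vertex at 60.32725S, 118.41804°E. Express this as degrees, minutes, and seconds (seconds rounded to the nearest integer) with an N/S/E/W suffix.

Latitude: 0.327250 × 60 = 19.63500′ → 19′, remainder × 60 = 38.10″
Lon: 0.418040 × 60 = 25.08240′ → 25′, remainder × 60 = 4.94″

60°19′38″ S, 118°25′5″ E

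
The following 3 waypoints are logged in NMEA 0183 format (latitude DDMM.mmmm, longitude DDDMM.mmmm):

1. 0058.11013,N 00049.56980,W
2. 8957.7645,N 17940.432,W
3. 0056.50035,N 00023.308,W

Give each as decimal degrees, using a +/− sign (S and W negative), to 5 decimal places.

1. 0.96850, -0.82616
2. 89.96274, -179.67387
3. 0.94167, -0.38847

Point 1:
  Latitude: degrees = first 2 digits = 0, minutes = 58.11013; 0 + 58.11013/60 = 0.968502
  N ⇒ keep positive
  Lon: degrees = first 3 digits = 0, minutes = 49.5698; 0 + 49.5698/60 = 0.826163
  W → negative
Point 2:
  Lat: split at 2 digits → 89° and 57.7645′; 89 + 57.7645/60 = 89.962742
  N ⇒ keep positive
  Lon: degrees = first 3 digits = 179, minutes = 40.432; 179 + 40.432/60 = 179.673867
  hemisphere W, so the sign is −
Point 3:
  Lat: degrees = first 2 digits = 0, minutes = 56.50035; 0 + 56.50035/60 = 0.941673
  N → positive
  Lon: degrees = first 3 digits = 0, minutes = 23.308; 0 + 23.308/60 = 0.388467
  hemisphere W, so the sign is −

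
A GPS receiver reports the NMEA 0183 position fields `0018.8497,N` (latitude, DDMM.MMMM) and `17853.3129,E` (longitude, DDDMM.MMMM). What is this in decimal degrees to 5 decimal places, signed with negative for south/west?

Lat: split at 2 digits → 00° and 18.8497′; 0 + 18.8497/60 = 0.314162
N → positive
Longitude: split at 3 digits → 178° and 53.3129′; 178 + 53.3129/60 = 178.888548
E → positive

0.31416, 178.88855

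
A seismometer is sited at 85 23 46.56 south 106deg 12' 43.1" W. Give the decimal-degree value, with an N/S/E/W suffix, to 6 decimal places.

85.396267° S, 106.211972° W

Latitude: 23′ + 46.56″ = 23.77600′; 85 + 23.77600/60 = 85.3962667
Longitude: 12′ + 43.1″ = 12.71833′; 106 + 12.71833/60 = 106.2119722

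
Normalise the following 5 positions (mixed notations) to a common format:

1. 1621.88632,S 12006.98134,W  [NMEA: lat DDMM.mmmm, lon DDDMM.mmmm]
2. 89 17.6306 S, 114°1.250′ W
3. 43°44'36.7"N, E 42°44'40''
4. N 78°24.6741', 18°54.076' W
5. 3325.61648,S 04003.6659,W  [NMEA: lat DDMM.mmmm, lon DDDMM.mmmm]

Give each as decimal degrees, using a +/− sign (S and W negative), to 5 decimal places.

Point 1:
  φ: split at 2 digits → 16° and 21.88632′; 16 + 21.88632/60 = 16.364772
  hemisphere S, so the sign is −
  λ: degrees = first 3 digits = 120, minutes = 6.98134; 120 + 6.98134/60 = 120.116356
  hemisphere W, so the sign is −
Point 2:
  Latitude: 17.6306′ = 0.293843°; total 89.293843
  S → negative
  Longitude: 114 + 1.25/60 = 114.020833
  W ⇒ negate
Point 3:
  φ: 43 + 44/60 + 36.7/3600 = 43.743528
  N → positive
  λ: 42 + 44/60 + 40/3600 = 42.744444
  E → positive
Point 4:
  φ: 24.6741′ = 0.411235°; total 78.411235
  N → positive
  λ: 54.076′ = 0.901267°; total 18.901267
  hemisphere W, so the sign is −
Point 5:
  Latitude: split at 2 digits → 33° and 25.61648′; 33 + 25.61648/60 = 33.426941
  S ⇒ negate
  λ: split at 3 digits → 040° and 3.6659′; 40 + 3.6659/60 = 40.061098
  hemisphere W, so the sign is −

1. -16.36477, -120.11636
2. -89.29384, -114.02083
3. 43.74353, 42.74444
4. 78.41124, -18.90127
5. -33.42694, -40.06110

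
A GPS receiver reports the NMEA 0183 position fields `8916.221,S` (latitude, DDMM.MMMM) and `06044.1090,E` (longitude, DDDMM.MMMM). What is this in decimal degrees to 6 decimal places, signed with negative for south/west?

Lat: split at 2 digits → 89° and 16.221′; 89 + 16.221/60 = 89.2703500
hemisphere S, so the sign is −
Lon: degrees = first 3 digits = 60, minutes = 44.109; 60 + 44.109/60 = 60.7351500
E → positive

-89.270350, 60.735150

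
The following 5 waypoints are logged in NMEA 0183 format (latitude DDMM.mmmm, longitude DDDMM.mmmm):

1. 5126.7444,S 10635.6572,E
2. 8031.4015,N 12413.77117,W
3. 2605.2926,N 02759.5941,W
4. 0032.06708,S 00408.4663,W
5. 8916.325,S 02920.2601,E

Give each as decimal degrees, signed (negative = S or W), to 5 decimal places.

1. -51.44574, 106.59429
2. 80.52336, -124.22952
3. 26.08821, -27.99324
4. -0.53445, -4.14111
5. -89.27208, 29.33767

Point 1:
  Lat: split at 2 digits → 51° and 26.7444′; 51 + 26.7444/60 = 51.445740
  S ⇒ negate
  Longitude: split at 3 digits → 106° and 35.6572′; 106 + 35.6572/60 = 106.594287
  E → positive
Point 2:
  Lat: degrees = first 2 digits = 80, minutes = 31.4015; 80 + 31.4015/60 = 80.523358
  N ⇒ keep positive
  λ: split at 3 digits → 124° and 13.77117′; 124 + 13.77117/60 = 124.229520
  W ⇒ negate
Point 3:
  Latitude: split at 2 digits → 26° and 5.2926′; 26 + 5.2926/60 = 26.088210
  N → positive
  λ: split at 3 digits → 027° and 59.5941′; 27 + 59.5941/60 = 27.993235
  hemisphere W, so the sign is −
Point 4:
  Lat: split at 2 digits → 00° and 32.06708′; 0 + 32.06708/60 = 0.534451
  S → negative
  λ: degrees = first 3 digits = 4, minutes = 8.4663; 4 + 8.4663/60 = 4.141105
  W ⇒ negate
Point 5:
  φ: split at 2 digits → 89° and 16.325′; 89 + 16.325/60 = 89.272083
  S ⇒ negate
  Lon: degrees = first 3 digits = 29, minutes = 20.2601; 29 + 20.2601/60 = 29.337668
  E → positive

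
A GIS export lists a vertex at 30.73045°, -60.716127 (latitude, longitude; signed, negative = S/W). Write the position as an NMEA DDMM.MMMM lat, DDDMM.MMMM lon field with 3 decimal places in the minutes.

3043.827,N / 06042.968,W

φ: 30° + 0.730450 × 60 = 30° 43.82700′
Longitude is negative → W; |value| = 60.716127
λ: 60° + 0.716127 × 60 = 60° 42.96762′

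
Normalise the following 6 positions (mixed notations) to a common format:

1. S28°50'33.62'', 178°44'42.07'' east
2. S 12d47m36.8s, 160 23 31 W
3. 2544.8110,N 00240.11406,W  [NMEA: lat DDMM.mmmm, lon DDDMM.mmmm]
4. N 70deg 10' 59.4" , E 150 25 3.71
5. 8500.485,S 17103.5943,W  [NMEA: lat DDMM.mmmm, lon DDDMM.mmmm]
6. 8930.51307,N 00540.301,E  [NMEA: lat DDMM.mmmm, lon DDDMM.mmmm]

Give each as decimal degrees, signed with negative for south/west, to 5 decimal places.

1. -28.84267, 178.74502
2. -12.79356, -160.39194
3. 25.74685, -2.66857
4. 70.18317, 150.41770
5. -85.00808, -171.05991
6. 89.50855, 5.67168

Point 1:
  Latitude: 28° + 50/60 + 33.62/3600 = 28 + 0.833333 + 0.009339 = 28.842672
  hemisphere S, so the sign is −
  Lon: 44′ + 42.07″ = 44.70117′; 178 + 44.70117/60 = 178.745019
  E ⇒ keep positive
Point 2:
  Latitude: 12° + 47/60 + 36.8/3600 = 12 + 0.783333 + 0.010222 = 12.793556
  S ⇒ negate
  λ: 160 + 23/60 + 31/3600 = 160.391944
  W ⇒ negate
Point 3:
  Lat: degrees = first 2 digits = 25, minutes = 44.811; 25 + 44.811/60 = 25.746850
  N ⇒ keep positive
  Lon: split at 3 digits → 002° and 40.11406′; 2 + 40.11406/60 = 2.668568
  hemisphere W, so the sign is −
Point 4:
  φ: 70° + 10/60 + 59.4/3600 = 70 + 0.166667 + 0.016500 = 70.183167
  N ⇒ keep positive
  Longitude: 150 + 25/60 + 3.71/3600 = 150.417697
  E ⇒ keep positive
Point 5:
  Lat: split at 2 digits → 85° and 0.485′; 85 + 0.485/60 = 85.008083
  hemisphere S, so the sign is −
  Longitude: split at 3 digits → 171° and 3.5943′; 171 + 3.5943/60 = 171.059905
  W ⇒ negate
Point 6:
  φ: degrees = first 2 digits = 89, minutes = 30.51307; 89 + 30.51307/60 = 89.508551
  N ⇒ keep positive
  Longitude: split at 3 digits → 005° and 40.301′; 5 + 40.301/60 = 5.671683
  E → positive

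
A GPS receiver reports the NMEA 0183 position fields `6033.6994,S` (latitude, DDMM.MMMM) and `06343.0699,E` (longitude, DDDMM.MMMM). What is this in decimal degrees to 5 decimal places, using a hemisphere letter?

60.56166° S, 63.71783° E

Lat: degrees = first 2 digits = 60, minutes = 33.6994; 60 + 33.6994/60 = 60.561657
λ: degrees = first 3 digits = 63, minutes = 43.0699; 63 + 43.0699/60 = 63.717832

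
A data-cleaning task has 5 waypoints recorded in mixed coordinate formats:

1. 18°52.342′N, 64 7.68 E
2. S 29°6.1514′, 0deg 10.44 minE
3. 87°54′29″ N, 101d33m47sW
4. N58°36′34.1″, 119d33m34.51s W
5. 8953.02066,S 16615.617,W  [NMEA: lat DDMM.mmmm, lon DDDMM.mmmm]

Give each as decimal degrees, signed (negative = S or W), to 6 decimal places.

1. 18.872367, 64.128000
2. -29.102523, 0.174000
3. 87.908056, -101.563056
4. 58.609472, -119.559586
5. -89.883678, -166.260283

Point 1:
  Lat: 18 + 52.342/60 = 18.8723667
  N → positive
  Longitude: 64 + 7.68/60 = 64.1280000
  E ⇒ keep positive
Point 2:
  Latitude: 29 + 6.1514/60 = 29.1025233
  hemisphere S, so the sign is −
  Lon: 10.44′ = 0.174000°; total 0.1740000
  E → positive
Point 3:
  φ: 87° + 54/60 + 29/3600 = 87 + 0.900000 + 0.008056 = 87.9080556
  N ⇒ keep positive
  Lon: 101° + 33/60 + 47/3600 = 101 + 0.550000 + 0.013056 = 101.5630556
  W ⇒ negate
Point 4:
  Lat: 58° + 36/60 + 34.1/3600 = 58 + 0.600000 + 0.009472 = 58.6094722
  N ⇒ keep positive
  λ: 119 + 33/60 + 34.51/3600 = 119.5595861
  W ⇒ negate
Point 5:
  Lat: split at 2 digits → 89° and 53.02066′; 89 + 53.02066/60 = 89.8836777
  S ⇒ negate
  λ: split at 3 digits → 166° and 15.617′; 166 + 15.617/60 = 166.2602833
  hemisphere W, so the sign is −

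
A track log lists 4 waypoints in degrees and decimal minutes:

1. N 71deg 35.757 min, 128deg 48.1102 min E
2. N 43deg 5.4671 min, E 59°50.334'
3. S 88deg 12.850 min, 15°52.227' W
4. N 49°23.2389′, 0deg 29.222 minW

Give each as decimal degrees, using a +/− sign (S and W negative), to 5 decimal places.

Point 1:
  Latitude: 71 + 35.757/60 = 71.595950
  N → positive
  Lon: 128 + 48.1102/60 = 128.801837
  E ⇒ keep positive
Point 2:
  Lat: 5.4671′ = 0.091118°; total 43.091118
  N → positive
  Lon: 59 + 50.334/60 = 59.838900
  E → positive
Point 3:
  φ: 88 + 12.85/60 = 88.214167
  S ⇒ negate
  λ: 15 + 52.227/60 = 15.870450
  W → negative
Point 4:
  Latitude: 23.2389′ = 0.387315°; total 49.387315
  N → positive
  Longitude: 0 + 29.222/60 = 0.487033
  hemisphere W, so the sign is −

1. 71.59595, 128.80184
2. 43.09112, 59.83890
3. -88.21417, -15.87045
4. 49.38732, -0.48703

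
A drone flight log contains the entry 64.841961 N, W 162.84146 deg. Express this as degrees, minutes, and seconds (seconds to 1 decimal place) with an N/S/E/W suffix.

64°50′31.1″ N, 162°50′29.3″ W

Latitude: 0.841961° → 50.51766′; 0.51766 × 60 = 31.060″
Longitude: whole degrees 162; 50.48760′ → 50′ and 29.256″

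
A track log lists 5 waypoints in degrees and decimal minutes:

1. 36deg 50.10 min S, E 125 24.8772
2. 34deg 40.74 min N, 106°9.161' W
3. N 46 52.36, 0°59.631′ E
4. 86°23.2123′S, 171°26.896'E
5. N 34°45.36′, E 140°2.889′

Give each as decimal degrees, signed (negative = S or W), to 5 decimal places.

Point 1:
  Latitude: 36 + 50.1/60 = 36.835000
  S → negative
  Longitude: 125 + 24.8772/60 = 125.414620
  E ⇒ keep positive
Point 2:
  φ: 34 + 40.74/60 = 34.679000
  N → positive
  Lon: 106 + 9.161/60 = 106.152683
  W ⇒ negate
Point 3:
  Latitude: 52.36′ = 0.872667°; total 46.872667
  N ⇒ keep positive
  Longitude: 0 + 59.631/60 = 0.993850
  E ⇒ keep positive
Point 4:
  Lat: 86 + 23.2123/60 = 86.386872
  hemisphere S, so the sign is −
  λ: 171 + 26.896/60 = 171.448267
  E ⇒ keep positive
Point 5:
  Latitude: 45.36′ = 0.756000°; total 34.756000
  N → positive
  λ: 2.889′ = 0.048150°; total 140.048150
  E ⇒ keep positive

1. -36.83500, 125.41462
2. 34.67900, -106.15268
3. 46.87267, 0.99385
4. -86.38687, 171.44827
5. 34.75600, 140.04815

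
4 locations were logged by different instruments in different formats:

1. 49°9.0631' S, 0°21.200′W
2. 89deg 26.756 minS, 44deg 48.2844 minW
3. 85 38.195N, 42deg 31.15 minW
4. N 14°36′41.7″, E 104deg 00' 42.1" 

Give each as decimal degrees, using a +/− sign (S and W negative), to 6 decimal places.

Point 1:
  Lat: 9.0631′ = 0.151052°; total 49.1510517
  S → negative
  Longitude: 0 + 21.2/60 = 0.3533333
  hemisphere W, so the sign is −
Point 2:
  Latitude: 26.756′ = 0.445933°; total 89.4459333
  S → negative
  Lon: 48.2844′ = 0.804740°; total 44.8047400
  W → negative
Point 3:
  Latitude: 38.195′ = 0.636583°; total 85.6365833
  N → positive
  Lon: 42 + 31.15/60 = 42.5191667
  hemisphere W, so the sign is −
Point 4:
  Lat: 14 + 36/60 + 41.7/3600 = 14.6115833
  N ⇒ keep positive
  Lon: 104 + 0/60 + 42.1/3600 = 104.0116944
  E → positive

1. -49.151052, -0.353333
2. -89.445933, -44.804740
3. 85.636583, -42.519167
4. 14.611583, 104.011694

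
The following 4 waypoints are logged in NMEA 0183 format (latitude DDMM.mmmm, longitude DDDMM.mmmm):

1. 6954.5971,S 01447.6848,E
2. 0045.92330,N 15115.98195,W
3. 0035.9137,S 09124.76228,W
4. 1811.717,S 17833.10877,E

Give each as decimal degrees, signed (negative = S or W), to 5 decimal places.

1. -69.90995, 14.79475
2. 0.76539, -151.26637
3. -0.59856, -91.41270
4. -18.19528, 178.55181

Point 1:
  φ: degrees = first 2 digits = 69, minutes = 54.5971; 69 + 54.5971/60 = 69.909952
  hemisphere S, so the sign is −
  Longitude: split at 3 digits → 014° and 47.6848′; 14 + 47.6848/60 = 14.794747
  E → positive
Point 2:
  Latitude: split at 2 digits → 00° and 45.9233′; 0 + 45.9233/60 = 0.765388
  N → positive
  Lon: degrees = first 3 digits = 151, minutes = 15.98195; 151 + 15.98195/60 = 151.266366
  hemisphere W, so the sign is −
Point 3:
  Lat: split at 2 digits → 00° and 35.9137′; 0 + 35.9137/60 = 0.598562
  S → negative
  λ: degrees = first 3 digits = 91, minutes = 24.76228; 91 + 24.76228/60 = 91.412705
  W ⇒ negate
Point 4:
  Latitude: degrees = first 2 digits = 18, minutes = 11.717; 18 + 11.717/60 = 18.195283
  S → negative
  Longitude: degrees = first 3 digits = 178, minutes = 33.10877; 178 + 33.10877/60 = 178.551813
  E ⇒ keep positive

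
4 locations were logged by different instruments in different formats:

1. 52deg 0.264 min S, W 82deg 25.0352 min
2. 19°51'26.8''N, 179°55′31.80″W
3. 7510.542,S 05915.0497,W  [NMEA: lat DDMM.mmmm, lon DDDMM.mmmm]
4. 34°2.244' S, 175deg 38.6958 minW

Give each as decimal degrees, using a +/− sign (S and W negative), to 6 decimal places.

1. -52.004400, -82.417253
2. 19.857444, -179.925500
3. -75.175700, -59.250828
4. -34.037400, -175.644930

Point 1:
  Lat: 52 + 0.264/60 = 52.0044000
  hemisphere S, so the sign is −
  Lon: 82 + 25.0352/60 = 82.4172533
  W → negative
Point 2:
  Lat: 19° + 51/60 + 26.8/3600 = 19 + 0.850000 + 0.007444 = 19.8574444
  N → positive
  Longitude: 179 + 55/60 + 31.8/3600 = 179.9255000
  W → negative
Point 3:
  Latitude: split at 2 digits → 75° and 10.542′; 75 + 10.542/60 = 75.1757000
  S → negative
  Longitude: split at 3 digits → 059° and 15.0497′; 59 + 15.0497/60 = 59.2508283
  W → negative
Point 4:
  Latitude: 34 + 2.244/60 = 34.0374000
  hemisphere S, so the sign is −
  λ: 38.6958′ = 0.644930°; total 175.6449300
  hemisphere W, so the sign is −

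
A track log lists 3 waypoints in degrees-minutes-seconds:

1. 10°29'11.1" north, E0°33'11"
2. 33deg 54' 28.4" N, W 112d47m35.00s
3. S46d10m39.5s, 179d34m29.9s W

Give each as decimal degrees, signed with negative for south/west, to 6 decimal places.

Point 1:
  φ: 10° + 29/60 + 11.1/3600 = 10 + 0.483333 + 0.003083 = 10.4864167
  N ⇒ keep positive
  Lon: 0° + 33/60 + 11/3600 = 0 + 0.550000 + 0.003056 = 0.5530556
  E → positive
Point 2:
  φ: 54′ + 28.4″ = 54.47333′; 33 + 54.47333/60 = 33.9078889
  N → positive
  Longitude: 112 + 47/60 + 35/3600 = 112.7930556
  W ⇒ negate
Point 3:
  φ: 46° + 10/60 + 39.5/3600 = 46 + 0.166667 + 0.010972 = 46.1776389
  hemisphere S, so the sign is −
  Longitude: 179° + 34/60 + 29.9/3600 = 179 + 0.566667 + 0.008306 = 179.5749722
  hemisphere W, so the sign is −

1. 10.486417, 0.553056
2. 33.907889, -112.793056
3. -46.177639, -179.574972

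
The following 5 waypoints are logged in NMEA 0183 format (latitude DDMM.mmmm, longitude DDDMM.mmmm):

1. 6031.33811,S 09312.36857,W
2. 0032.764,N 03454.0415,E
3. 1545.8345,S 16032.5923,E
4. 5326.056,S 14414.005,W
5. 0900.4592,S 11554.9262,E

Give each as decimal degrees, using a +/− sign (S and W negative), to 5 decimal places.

Point 1:
  φ: degrees = first 2 digits = 60, minutes = 31.33811; 60 + 31.33811/60 = 60.522302
  hemisphere S, so the sign is −
  λ: degrees = first 3 digits = 93, minutes = 12.36857; 93 + 12.36857/60 = 93.206143
  hemisphere W, so the sign is −
Point 2:
  Lat: split at 2 digits → 00° and 32.764′; 0 + 32.764/60 = 0.546067
  N → positive
  Longitude: split at 3 digits → 034° and 54.0415′; 34 + 54.0415/60 = 34.900692
  E ⇒ keep positive
Point 3:
  Latitude: split at 2 digits → 15° and 45.8345′; 15 + 45.8345/60 = 15.763908
  hemisphere S, so the sign is −
  Lon: degrees = first 3 digits = 160, minutes = 32.5923; 160 + 32.5923/60 = 160.543205
  E ⇒ keep positive
Point 4:
  φ: split at 2 digits → 53° and 26.056′; 53 + 26.056/60 = 53.434267
  S → negative
  λ: degrees = first 3 digits = 144, minutes = 14.005; 144 + 14.005/60 = 144.233417
  W ⇒ negate
Point 5:
  Lat: split at 2 digits → 09° and 0.4592′; 9 + 0.4592/60 = 9.007653
  S → negative
  λ: split at 3 digits → 115° and 54.9262′; 115 + 54.9262/60 = 115.915437
  E → positive

1. -60.52230, -93.20614
2. 0.54607, 34.90069
3. -15.76391, 160.54321
4. -53.43427, -144.23342
5. -9.00765, 115.91544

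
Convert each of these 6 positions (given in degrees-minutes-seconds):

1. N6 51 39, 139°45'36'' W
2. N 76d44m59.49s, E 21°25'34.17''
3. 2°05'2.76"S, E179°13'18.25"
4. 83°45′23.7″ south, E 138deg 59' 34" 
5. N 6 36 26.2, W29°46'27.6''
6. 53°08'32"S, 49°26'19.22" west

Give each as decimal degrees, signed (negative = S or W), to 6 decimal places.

Point 1:
  Latitude: 6 + 51/60 + 39/3600 = 6.8608333
  N → positive
  Lon: 139° + 45/60 + 36/3600 = 139 + 0.750000 + 0.010000 = 139.7600000
  hemisphere W, so the sign is −
Point 2:
  φ: 44′ + 59.49″ = 44.99150′; 76 + 44.99150/60 = 76.7498583
  N ⇒ keep positive
  λ: 21° + 25/60 + 34.17/3600 = 21 + 0.416667 + 0.009492 = 21.4261583
  E → positive
Point 3:
  φ: 2 + 5/60 + 2.76/3600 = 2.0841000
  S ⇒ negate
  λ: 179° + 13/60 + 18.25/3600 = 179 + 0.216667 + 0.005069 = 179.2217361
  E ⇒ keep positive
Point 4:
  φ: 45′ + 23.7″ = 45.39500′; 83 + 45.39500/60 = 83.7565833
  S → negative
  λ: 138° + 59/60 + 34/3600 = 138 + 0.983333 + 0.009444 = 138.9927778
  E → positive
Point 5:
  φ: 36′ + 26.2″ = 36.43667′; 6 + 36.43667/60 = 6.6072778
  N → positive
  Lon: 29 + 46/60 + 27.6/3600 = 29.7743333
  W → negative
Point 6:
  φ: 8′ + 32″ = 8.53333′; 53 + 8.53333/60 = 53.1422222
  hemisphere S, so the sign is −
  Longitude: 49 + 26/60 + 19.22/3600 = 49.4386722
  hemisphere W, so the sign is −

1. 6.860833, -139.760000
2. 76.749858, 21.426158
3. -2.084100, 179.221736
4. -83.756583, 138.992778
5. 6.607278, -29.774333
6. -53.142222, -49.438672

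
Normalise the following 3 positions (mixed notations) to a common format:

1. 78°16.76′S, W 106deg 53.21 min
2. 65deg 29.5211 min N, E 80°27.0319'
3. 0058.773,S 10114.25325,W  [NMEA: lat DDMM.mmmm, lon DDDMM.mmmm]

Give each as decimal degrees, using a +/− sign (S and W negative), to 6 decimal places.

Point 1:
  Latitude: 78 + 16.76/60 = 78.2793333
  S ⇒ negate
  Longitude: 53.21′ = 0.886833°; total 106.8868333
  W ⇒ negate
Point 2:
  Lat: 29.5211′ = 0.492018°; total 65.4920183
  N ⇒ keep positive
  Longitude: 80 + 27.0319/60 = 80.4505317
  E → positive
Point 3:
  Latitude: split at 2 digits → 00° and 58.773′; 0 + 58.773/60 = 0.9795500
  S → negative
  Lon: split at 3 digits → 101° and 14.25325′; 101 + 14.25325/60 = 101.2375542
  hemisphere W, so the sign is −

1. -78.279333, -106.886833
2. 65.492018, 80.450532
3. -0.979550, -101.237554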